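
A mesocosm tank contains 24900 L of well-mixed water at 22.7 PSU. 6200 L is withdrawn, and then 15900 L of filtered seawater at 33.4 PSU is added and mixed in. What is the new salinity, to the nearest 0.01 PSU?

Remaining after removal: 18,700 L at 22.7 PSU (salt = 424,490)
After addition: salt = 424,490 + 15,900×33.4 = 955,550; volume = 34,600 L
S = 955,550 / 34,600 = 27.6171 PSU

27.62 PSU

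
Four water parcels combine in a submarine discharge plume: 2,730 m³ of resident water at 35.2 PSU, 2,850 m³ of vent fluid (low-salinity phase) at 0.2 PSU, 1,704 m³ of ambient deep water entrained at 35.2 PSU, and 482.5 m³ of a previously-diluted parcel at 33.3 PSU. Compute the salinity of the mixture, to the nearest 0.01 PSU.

22.24 PSU

Mass of salt is conserved:
salt = 2,730×35.2 + 2,850×0.2 + 1,704×35.2 + 482.5×33.3 = 96,096 + 570 + 59,980.8 + 16,067.25 = 172,714.05
volume = 2,730 + 2,850 + 1,704 + 482.5 = 7,766.5 m³
S = 172,714.05 / 7,766.5 = 22.2383 PSU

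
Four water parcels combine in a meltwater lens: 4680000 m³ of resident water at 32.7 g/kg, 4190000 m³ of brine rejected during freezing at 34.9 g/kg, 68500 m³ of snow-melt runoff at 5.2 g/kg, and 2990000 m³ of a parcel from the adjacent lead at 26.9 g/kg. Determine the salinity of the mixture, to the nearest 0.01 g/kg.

Total salt / total volume:
salt = 4,680,000×32.7 + 4,190,000×34.9 + 68,500×5.2 + 2,990,000×26.9 = 153,036,000 + 146,231,000 + 356,200 + 80,431,000 = 380,054,200
volume = 4,680,000 + 4,190,000 + 68,500 + 2,990,000 = 11,928,500 m³
S = 380,054,200 / 11,928,500 = 31.861 g/kg

31.86 g/kg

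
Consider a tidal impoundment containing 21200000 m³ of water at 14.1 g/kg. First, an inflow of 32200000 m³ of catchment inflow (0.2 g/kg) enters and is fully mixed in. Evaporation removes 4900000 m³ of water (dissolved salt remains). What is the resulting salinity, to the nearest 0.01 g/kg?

After mixing: salt = 21,200,000×14.1 + 32,200,000×0.2 = 305,360,000; volume = 53,400,000 m³
After evaporation: salt unchanged = 305,360,000; volume = 53,400,000 − 4,900,000 = 48,500,000 m³
S = 305,360,000 / 48,500,000 = 6.2961 g/kg

6.30 g/kg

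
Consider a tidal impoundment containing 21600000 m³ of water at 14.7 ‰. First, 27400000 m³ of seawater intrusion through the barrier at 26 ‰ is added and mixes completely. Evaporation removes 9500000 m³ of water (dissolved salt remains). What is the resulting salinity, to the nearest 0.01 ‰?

After mixing: salt = 21,600,000×14.7 + 27,400,000×26 = 1,029,920,000; volume = 49,000,000 m³
After evaporation: salt unchanged = 1,029,920,000; volume = 49,000,000 − 9,500,000 = 39,500,000 m³
S = 1,029,920,000 / 39,500,000 = 26.0739 ‰

26.07 ‰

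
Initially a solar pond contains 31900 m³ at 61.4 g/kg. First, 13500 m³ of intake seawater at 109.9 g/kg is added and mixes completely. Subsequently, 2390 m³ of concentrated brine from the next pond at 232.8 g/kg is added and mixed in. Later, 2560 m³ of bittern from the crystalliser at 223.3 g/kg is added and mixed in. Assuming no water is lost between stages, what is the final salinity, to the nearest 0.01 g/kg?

Weighted by volume,
Initial salt = 31,900×61.4 = 1,958,660
After stage 1: salt = 1,958,660 + 13,500×109.9 = 3,442,310; volume = 45,400 m³; S = 75.822 g/kg
After stage 2: salt = 3,442,310 + 2,390×232.8 = 3,998,702; volume = 47,790 m³; S = 83.672 g/kg
After stage 3: salt = 3,998,702 + 2,560×223.3 = 4,570,350; volume = 50,350 m³
S = 4,570,350 / 50,350 = 90.7716 g/kg

90.77 g/kg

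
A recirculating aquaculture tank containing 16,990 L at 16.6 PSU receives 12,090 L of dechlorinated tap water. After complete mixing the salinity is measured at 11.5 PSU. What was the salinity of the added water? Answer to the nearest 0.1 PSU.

4.3 PSU

Salt balance: 16,990×16.6 + 12,090×S = 29,080×11.5
282,034 + 12,090·S = 334,420
S = (334,420 − 282,034) / 12,090 = 4.333 PSU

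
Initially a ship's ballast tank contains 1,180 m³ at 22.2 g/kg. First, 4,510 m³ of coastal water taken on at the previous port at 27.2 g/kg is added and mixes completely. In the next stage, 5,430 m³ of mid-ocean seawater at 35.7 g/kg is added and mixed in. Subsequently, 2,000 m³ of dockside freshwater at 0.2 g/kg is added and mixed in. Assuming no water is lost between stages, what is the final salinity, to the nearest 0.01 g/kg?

26.15 g/kg

Salt balance:
Initial salt = 1,180×22.2 = 26,196
After stage 1: salt = 26,196 + 4,510×27.2 = 148,868; volume = 5,690 m³; S = 26.163 g/kg
After stage 2: salt = 148,868 + 5,430×35.7 = 342,719; volume = 11,120 m³; S = 30.82 g/kg
After stage 3: salt = 342,719 + 2,000×0.2 = 343,119; volume = 13,120 m³
S = 343,119 / 13,120 = 26.1524 g/kg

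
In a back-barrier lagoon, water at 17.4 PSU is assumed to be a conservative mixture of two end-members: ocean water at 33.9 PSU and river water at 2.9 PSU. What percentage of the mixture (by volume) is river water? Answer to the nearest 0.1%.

53.2%

Let f be the freshwater fraction. Salt balance per unit volume:
f×2.9 + (1−f)×33.9 = 17.4
f = (33.9 − 17.4) / (33.9 − 2.9) = 16.5/31 = 0.5323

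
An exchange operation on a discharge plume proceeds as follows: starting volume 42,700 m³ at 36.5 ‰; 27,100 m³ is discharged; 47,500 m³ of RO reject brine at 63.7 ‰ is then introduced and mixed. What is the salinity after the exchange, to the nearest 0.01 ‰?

Remaining after removal: 15,600 m³ at 36.5 ‰ (salt = 569,400)
After addition: salt = 569,400 + 47,500×63.7 = 3,595,150; volume = 63,100 m³
S = 3,595,150 / 63,100 = 56.9754 ‰

56.98 ‰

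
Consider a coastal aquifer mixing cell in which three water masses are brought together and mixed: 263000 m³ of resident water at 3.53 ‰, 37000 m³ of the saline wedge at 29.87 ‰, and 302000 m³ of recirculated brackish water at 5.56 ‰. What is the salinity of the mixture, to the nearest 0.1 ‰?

By conservation of dissolved salt,
salt = 263,000×3.53 + 37,000×29.87 + 302,000×5.56 = 928,390 + 1,105,190 + 1,679,120 = 3,712,700
volume = 263,000 + 37,000 + 302,000 = 602,000 m³
S = 3,712,700 / 602,000 = 6.167 ‰

6.2 ‰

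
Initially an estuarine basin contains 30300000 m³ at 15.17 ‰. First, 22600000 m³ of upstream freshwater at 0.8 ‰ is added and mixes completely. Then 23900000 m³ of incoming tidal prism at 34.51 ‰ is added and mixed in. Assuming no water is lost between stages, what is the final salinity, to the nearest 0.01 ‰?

16.96 ‰

By conservation of dissolved salt,
Initial salt = 30,300,000×15.17 = 459,651,000
After stage 1: salt = 459,651,000 + 22,600,000×0.8 = 477,731,000; volume = 52,900,000 m³; S = 9.031 ‰
After stage 2: salt = 477,731,000 + 23,900,000×34.51 = 1,302,520,000; volume = 76,800,000 m³
S = 1,302,520,000 / 76,800,000 = 16.9599 ‰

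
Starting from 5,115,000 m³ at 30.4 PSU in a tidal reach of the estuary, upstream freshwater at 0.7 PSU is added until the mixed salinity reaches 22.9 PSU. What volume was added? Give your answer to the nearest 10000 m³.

1730000 m³

Salt balance: 5,115,000×30.4 + V×0.7 = (5,115,000+V)×22.9
155,496,000 + 0.7V = 117,133,500 + 22.9V
38,362,500 = 22.2V
V = 1,728,040.54 m³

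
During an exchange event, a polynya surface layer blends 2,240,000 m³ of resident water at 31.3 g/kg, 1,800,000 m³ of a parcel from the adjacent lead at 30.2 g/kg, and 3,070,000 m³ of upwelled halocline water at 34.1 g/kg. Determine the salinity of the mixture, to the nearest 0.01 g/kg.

Mass of salt is conserved:
salt = 2,240,000×31.3 + 1,800,000×30.2 + 3,070,000×34.1 = 70,112,000 + 54,360,000 + 104,687,000 = 229,159,000
volume = 2,240,000 + 1,800,000 + 3,070,000 = 7,110,000 m³
S = 229,159,000 / 7,110,000 = 32.2305 g/kg

32.23 g/kg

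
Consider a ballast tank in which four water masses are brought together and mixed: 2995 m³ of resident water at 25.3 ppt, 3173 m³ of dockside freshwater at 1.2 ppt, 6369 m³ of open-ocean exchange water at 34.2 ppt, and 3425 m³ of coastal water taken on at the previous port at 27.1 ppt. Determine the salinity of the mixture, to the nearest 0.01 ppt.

24.45 ppt

Weighted by volume,
salt = 2,995×25.3 + 3,173×1.2 + 6,369×34.2 + 3,425×27.1 = 75,773.5 + 3,807.6 + 217,819.8 + 92,817.5 = 390,218.4
volume = 2,995 + 3,173 + 6,369 + 3,425 = 15,962 m³
S = 390,218.4 / 15,962 = 24.4467 ppt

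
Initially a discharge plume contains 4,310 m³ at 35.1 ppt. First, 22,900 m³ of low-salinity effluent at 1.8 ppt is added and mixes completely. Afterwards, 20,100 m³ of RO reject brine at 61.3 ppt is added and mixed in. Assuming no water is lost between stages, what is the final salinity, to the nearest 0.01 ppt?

30.11 ppt

Mass of salt is conserved:
Initial salt = 4,310×35.1 = 151,281
After stage 1: salt = 151,281 + 22,900×1.8 = 192,501; volume = 27,210 m³; S = 7.075 ppt
After stage 2: salt = 192,501 + 20,100×61.3 = 1,424,631; volume = 47,310 m³
S = 1,424,631 / 47,310 = 30.1127 ppt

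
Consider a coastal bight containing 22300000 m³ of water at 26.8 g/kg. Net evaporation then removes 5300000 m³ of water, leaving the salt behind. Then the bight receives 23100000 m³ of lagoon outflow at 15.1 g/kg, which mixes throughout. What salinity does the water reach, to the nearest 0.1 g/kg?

After evaporation: salt = 22,300,000×26.8 = 597,640,000; volume = 22,300,000 − 5,300,000 = 17,000,000 m³
After mixing: salt = 597,640,000 + 23,100,000×15.1 = 946,450,000; volume = 17,000,000 + 23,100,000 = 40,100,000 m³
S = 946,450,000 / 40,100,000 = 23.6022 g/kg

23.6 g/kg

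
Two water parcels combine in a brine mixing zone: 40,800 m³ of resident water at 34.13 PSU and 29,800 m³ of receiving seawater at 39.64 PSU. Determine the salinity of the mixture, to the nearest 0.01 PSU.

Weighted by volume,
salt = 40,800×34.13 + 29,800×39.64 = 1,392,504 + 1,181,272 = 2,573,776
volume = 40,800 + 29,800 = 70,600 m³
S = 2,573,776 / 70,600 = 36.4558 PSU

36.46 PSU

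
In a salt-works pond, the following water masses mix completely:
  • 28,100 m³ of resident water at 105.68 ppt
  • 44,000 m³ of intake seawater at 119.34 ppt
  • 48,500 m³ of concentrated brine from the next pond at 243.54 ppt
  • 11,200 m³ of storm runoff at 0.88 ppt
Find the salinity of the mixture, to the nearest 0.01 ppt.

152.06 ppt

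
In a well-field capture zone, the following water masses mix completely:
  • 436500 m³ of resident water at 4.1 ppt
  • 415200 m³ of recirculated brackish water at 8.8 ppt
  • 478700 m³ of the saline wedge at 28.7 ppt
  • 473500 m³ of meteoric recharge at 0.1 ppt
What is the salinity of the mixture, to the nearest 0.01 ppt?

Total salt / total volume:
salt = 436,500×4.1 + 415,200×8.8 + 478,700×28.7 + 473,500×0.1 = 1,789,650 + 3,653,760 + 13,738,690 + 47,350 = 19,229,450
volume = 436,500 + 415,200 + 478,700 + 473,500 = 1,803,900 m³
S = 19,229,450 / 1,803,900 = 10.6599 ppt

10.66 ppt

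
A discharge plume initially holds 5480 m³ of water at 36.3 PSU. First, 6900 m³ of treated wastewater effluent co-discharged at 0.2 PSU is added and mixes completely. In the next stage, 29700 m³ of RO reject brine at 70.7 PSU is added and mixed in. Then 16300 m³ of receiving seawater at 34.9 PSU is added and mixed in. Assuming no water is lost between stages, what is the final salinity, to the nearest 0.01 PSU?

49.14 PSU

Total salt / total volume:
Initial salt = 5,480×36.3 = 198,924
After stage 1: salt = 198,924 + 6,900×0.2 = 200,304; volume = 12,380 m³; S = 16.18 PSU
After stage 2: salt = 200,304 + 29,700×70.7 = 2,300,094; volume = 42,080 m³; S = 54.66 PSU
After stage 3: salt = 2,300,094 + 16,300×34.9 = 2,868,964; volume = 58,380 m³
S = 2,868,964 / 58,380 = 49.1429 PSU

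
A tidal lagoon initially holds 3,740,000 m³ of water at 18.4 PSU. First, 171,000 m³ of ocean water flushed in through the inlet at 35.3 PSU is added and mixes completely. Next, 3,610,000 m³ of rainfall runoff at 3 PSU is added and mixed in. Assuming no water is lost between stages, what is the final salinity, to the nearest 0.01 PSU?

11.39 PSU

Salt balance:
Initial salt = 3,740,000×18.4 = 68,816,000
After stage 1: salt = 68,816,000 + 171,000×35.3 = 74,852,300; volume = 3,911,000 m³; S = 19.139 PSU
After stage 2: salt = 74,852,300 + 3,610,000×3 = 85,682,300; volume = 7,521,000 m³
S = 85,682,300 / 7,521,000 = 11.3924 PSU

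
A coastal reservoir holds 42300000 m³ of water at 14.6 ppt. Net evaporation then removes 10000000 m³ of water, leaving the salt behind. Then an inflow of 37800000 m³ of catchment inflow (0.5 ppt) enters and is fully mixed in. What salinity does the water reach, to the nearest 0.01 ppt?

After evaporation: salt = 42,300,000×14.6 = 617,580,000; volume = 42,300,000 − 10,000,000 = 32,300,000 m³
After mixing: salt = 617,580,000 + 37,800,000×0.5 = 636,480,000; volume = 32,300,000 + 37,800,000 = 70,100,000 m³
S = 636,480,000 / 70,100,000 = 9.0796 ppt

9.08 ppt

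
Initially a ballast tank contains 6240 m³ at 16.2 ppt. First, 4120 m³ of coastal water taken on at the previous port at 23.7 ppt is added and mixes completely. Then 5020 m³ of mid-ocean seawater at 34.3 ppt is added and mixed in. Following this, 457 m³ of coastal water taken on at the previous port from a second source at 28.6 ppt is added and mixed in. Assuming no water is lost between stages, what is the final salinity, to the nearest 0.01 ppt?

Weighted by volume,
Initial salt = 6,240×16.2 = 101,088
After stage 1: salt = 101,088 + 4,120×23.7 = 198,732; volume = 10,360 m³; S = 19.183 ppt
After stage 2: salt = 198,732 + 5,020×34.3 = 370,918; volume = 15,380 m³; S = 24.117 ppt
After stage 3: salt = 370,918 + 457×28.6 = 383,988.2; volume = 15,837 m³
S = 383,988.2 / 15,837 = 24.2463 ppt

24.25 ppt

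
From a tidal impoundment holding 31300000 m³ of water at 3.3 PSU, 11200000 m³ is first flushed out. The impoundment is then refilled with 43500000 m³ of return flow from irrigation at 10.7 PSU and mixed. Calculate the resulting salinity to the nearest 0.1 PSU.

8.4 PSU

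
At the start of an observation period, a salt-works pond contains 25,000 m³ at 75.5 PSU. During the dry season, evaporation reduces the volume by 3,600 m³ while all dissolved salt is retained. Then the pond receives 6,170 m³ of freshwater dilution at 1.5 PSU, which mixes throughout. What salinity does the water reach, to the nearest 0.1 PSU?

68.8 PSU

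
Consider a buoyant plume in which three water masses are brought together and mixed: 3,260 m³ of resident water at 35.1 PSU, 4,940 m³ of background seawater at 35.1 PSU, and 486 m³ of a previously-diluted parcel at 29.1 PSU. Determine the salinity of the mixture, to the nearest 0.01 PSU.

34.76 PSU

Weighted by volume,
salt = 3,260×35.1 + 4,940×35.1 + 486×29.1 = 114,426 + 173,394 + 14,142.6 = 301,962.6
volume = 3,260 + 4,940 + 486 = 8,686 m³
S = 301,962.6 / 8,686 = 34.7643 PSU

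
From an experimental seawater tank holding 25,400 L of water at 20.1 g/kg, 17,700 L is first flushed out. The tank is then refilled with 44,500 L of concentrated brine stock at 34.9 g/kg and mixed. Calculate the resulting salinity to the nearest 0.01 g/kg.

32.72 g/kg

Remaining after removal: 7,700 L at 20.1 g/kg (salt = 154,770)
After addition: salt = 154,770 + 44,500×34.9 = 1,707,820; volume = 52,200 L
S = 1,707,820 / 52,200 = 32.7169 g/kg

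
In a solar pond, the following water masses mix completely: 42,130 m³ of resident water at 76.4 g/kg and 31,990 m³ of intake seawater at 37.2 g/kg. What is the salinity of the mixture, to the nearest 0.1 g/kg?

59.5 g/kg

By conservation of dissolved salt,
salt = 42,130×76.4 + 31,990×37.2 = 3,218,732 + 1,190,028 = 4,408,760
volume = 42,130 + 31,990 = 74,120 m³
S = 4,408,760 / 74,120 = 59.481 g/kg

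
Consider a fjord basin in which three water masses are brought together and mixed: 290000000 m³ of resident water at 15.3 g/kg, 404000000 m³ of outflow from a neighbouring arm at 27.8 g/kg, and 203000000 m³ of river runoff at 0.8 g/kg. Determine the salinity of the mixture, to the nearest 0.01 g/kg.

Salt balance:
salt = 290,000,000×15.3 + 404,000,000×27.8 + 203,000,000×0.8 = 4,437,000,000 + 11,231,200,000 + 162,400,000 = 15,830,600,000
volume = 290,000,000 + 404,000,000 + 203,000,000 = 897,000,000 m³
S = 15,830,600,000 / 897,000,000 = 17.6484 g/kg

17.65 g/kg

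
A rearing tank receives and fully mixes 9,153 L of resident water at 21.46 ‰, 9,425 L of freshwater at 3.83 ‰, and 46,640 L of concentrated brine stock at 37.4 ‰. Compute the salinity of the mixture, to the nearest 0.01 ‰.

Weighted by volume,
salt = 9,153×21.46 + 9,425×3.83 + 46,640×37.4 = 196,423.38 + 36,097.75 + 1,744,336 = 1,976,857.13
volume = 9,153 + 9,425 + 46,640 = 65,218 L
S = 1,976,857.13 / 65,218 = 30.3115 ‰

30.31 ‰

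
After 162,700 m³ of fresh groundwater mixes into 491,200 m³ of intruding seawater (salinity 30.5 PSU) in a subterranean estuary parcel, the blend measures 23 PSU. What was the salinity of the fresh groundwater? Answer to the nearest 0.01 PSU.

0.36 PSU

Salt balance: 491,200×30.5 + 162,700×S = 653,900×23
14,981,600 + 162,700·S = 15,039,700
S = (15,039,700 − 14,981,600) / 162,700 = 0.3571 PSU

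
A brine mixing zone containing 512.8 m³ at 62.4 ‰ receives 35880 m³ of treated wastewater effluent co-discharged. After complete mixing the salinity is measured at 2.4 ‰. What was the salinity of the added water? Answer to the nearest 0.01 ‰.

1.54 ‰

Salt balance: 512.8×62.4 + 35,880×S = 36,392.8×2.4
31,998.72 + 35,880·S = 87,342.72
S = (87,342.72 − 31,998.72) / 35,880 = 1.5425 ‰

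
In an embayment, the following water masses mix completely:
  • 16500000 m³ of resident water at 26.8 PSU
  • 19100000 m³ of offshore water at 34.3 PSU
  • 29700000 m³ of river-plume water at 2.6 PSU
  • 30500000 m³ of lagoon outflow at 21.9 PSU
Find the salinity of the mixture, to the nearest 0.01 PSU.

19.23 PSU

By conservation of dissolved salt,
salt = 16,500,000×26.8 + 19,100,000×34.3 + 29,700,000×2.6 + 30,500,000×21.9 = 442,200,000 + 655,130,000 + 77,220,000 + 667,950,000 = 1,842,500,000
volume = 16,500,000 + 19,100,000 + 29,700,000 + 30,500,000 = 95,800,000 m³
S = 1,842,500,000 / 95,800,000 = 19.2328 PSU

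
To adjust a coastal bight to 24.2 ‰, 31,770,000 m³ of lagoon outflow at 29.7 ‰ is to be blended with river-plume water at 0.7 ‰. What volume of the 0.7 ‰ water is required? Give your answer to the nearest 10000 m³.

Salt balance: 31,770,000×29.7 + V×0.7 = (31,770,000+V)×24.2
943,569,000 + 0.7V = 768,834,000 + 24.2V
174,735,000 = 23.5V
V = 7,435,531.91 m³

7440000 m³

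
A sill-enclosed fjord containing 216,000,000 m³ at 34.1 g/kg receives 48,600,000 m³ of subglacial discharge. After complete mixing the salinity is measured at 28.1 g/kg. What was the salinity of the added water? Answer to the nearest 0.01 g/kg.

1.43 g/kg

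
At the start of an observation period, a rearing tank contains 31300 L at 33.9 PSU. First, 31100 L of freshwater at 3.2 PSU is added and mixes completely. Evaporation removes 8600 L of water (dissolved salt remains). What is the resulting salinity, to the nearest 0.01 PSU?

After mixing: salt = 31,300×33.9 + 31,100×3.2 = 1,160,590; volume = 62,400 L
After evaporation: salt unchanged = 1,160,590; volume = 62,400 − 8,600 = 53,800 L
S = 1,160,590 / 53,800 = 21.5723 PSU

21.57 PSU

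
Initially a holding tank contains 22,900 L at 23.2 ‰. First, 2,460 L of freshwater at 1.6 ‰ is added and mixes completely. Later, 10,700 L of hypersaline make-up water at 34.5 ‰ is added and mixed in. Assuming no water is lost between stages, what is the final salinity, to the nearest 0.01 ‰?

Conserving salt mass:
Initial salt = 22,900×23.2 = 531,280
After stage 1: salt = 531,280 + 2,460×1.6 = 535,216; volume = 25,360 L; S = 21.105 ‰
After stage 2: salt = 535,216 + 10,700×34.5 = 904,366; volume = 36,060 L
S = 904,366 / 36,060 = 25.0795 ‰

25.08 ‰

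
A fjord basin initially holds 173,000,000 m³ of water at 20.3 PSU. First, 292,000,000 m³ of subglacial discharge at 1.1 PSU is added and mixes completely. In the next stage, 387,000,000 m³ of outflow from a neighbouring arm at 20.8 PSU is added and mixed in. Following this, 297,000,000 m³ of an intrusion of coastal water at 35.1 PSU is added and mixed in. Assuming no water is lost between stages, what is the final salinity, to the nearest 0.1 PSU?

19.4 PSU

Mass of salt is conserved:
Initial salt = 173,000,000×20.3 = 3,511,900,000
After stage 1: salt = 3,511,900,000 + 292,000,000×1.1 = 3,833,100,000; volume = 465,000,000 m³; S = 8.243 PSU
After stage 2: salt = 3,833,100,000 + 387,000,000×20.8 = 11,882,700,000; volume = 852,000,000 m³; S = 13.947 PSU
After stage 3: salt = 11,882,700,000 + 297,000,000×35.1 = 22,307,400,000; volume = 1,149,000,000 m³
S = 22,307,400,000 / 1,149,000,000 = 19.4146 PSU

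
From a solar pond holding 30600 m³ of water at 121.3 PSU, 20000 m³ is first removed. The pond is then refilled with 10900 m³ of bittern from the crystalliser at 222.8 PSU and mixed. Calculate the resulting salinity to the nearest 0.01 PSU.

172.76 PSU

Remaining after removal: 10,600 m³ at 121.3 PSU (salt = 1,285,780)
After addition: salt = 1,285,780 + 10,900×222.8 = 3,714,300; volume = 21,500 m³
S = 3,714,300 / 21,500 = 172.7581 PSU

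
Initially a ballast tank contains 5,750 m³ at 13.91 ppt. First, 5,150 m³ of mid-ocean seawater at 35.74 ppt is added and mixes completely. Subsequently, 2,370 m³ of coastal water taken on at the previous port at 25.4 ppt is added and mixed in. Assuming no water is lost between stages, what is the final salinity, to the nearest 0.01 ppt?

24.43 ppt

Total salt / total volume:
Initial salt = 5,750×13.91 = 79,982.5
After stage 1: salt = 79,982.5 + 5,150×35.74 = 264,043.5; volume = 10,900 m³; S = 24.224 ppt
After stage 2: salt = 264,043.5 + 2,370×25.4 = 324,241.5; volume = 13,270 m³
S = 324,241.5 / 13,270 = 24.4342 ppt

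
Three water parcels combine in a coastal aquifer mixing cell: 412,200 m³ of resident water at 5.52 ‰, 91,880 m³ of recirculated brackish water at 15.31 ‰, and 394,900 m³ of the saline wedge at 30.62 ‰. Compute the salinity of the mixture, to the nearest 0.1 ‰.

17.5 ‰

Weighted by volume,
salt = 412,200×5.52 + 91,880×15.31 + 394,900×30.62 = 2,275,344 + 1,406,682.8 + 12,091,838 = 15,773,864.8
volume = 412,200 + 91,880 + 394,900 = 898,980 m³
S = 15,773,864.8 / 898,980 = 17.546 ‰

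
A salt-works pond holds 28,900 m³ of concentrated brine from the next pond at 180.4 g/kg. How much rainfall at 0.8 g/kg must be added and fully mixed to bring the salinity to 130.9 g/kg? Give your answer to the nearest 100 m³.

11000 m³

Salt balance: 28,900×180.4 + V×0.8 = (28,900+V)×130.9
5,213,560 + 0.8V = 3,783,010 + 130.9V
1,430,550 = 130.1V
V = 10,995.77 m³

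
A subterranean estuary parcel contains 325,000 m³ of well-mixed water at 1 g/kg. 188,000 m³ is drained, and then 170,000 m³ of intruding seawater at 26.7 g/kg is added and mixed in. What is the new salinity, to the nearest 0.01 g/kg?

15.23 g/kg

Remaining after removal: 137,000 m³ at 1 g/kg (salt = 137,000)
After addition: salt = 137,000 + 170,000×26.7 = 4,676,000; volume = 307,000 m³
S = 4,676,000 / 307,000 = 15.2313 g/kg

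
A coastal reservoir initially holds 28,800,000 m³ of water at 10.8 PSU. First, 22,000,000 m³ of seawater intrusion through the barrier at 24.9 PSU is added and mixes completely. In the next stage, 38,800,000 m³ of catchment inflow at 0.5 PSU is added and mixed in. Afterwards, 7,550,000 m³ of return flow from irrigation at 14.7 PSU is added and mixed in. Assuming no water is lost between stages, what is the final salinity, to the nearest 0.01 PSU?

10.18 PSU

By conservation of dissolved salt,
Initial salt = 28,800,000×10.8 = 311,040,000
After stage 1: salt = 311,040,000 + 22,000,000×24.9 = 858,840,000; volume = 50,800,000 m³; S = 16.906 PSU
After stage 2: salt = 858,840,000 + 38,800,000×0.5 = 878,240,000; volume = 89,600,000 m³; S = 9.802 PSU
After stage 3: salt = 878,240,000 + 7,550,000×14.7 = 989,225,000; volume = 97,150,000 m³
S = 989,225,000 / 97,150,000 = 10.1824 PSU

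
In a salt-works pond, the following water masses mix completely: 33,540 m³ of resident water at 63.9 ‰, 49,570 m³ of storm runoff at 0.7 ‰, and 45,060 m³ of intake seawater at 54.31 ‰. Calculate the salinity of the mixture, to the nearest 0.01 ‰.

36.09 ‰

Salt balance:
salt = 33,540×63.9 + 49,570×0.7 + 45,060×54.31 = 2,143,206 + 34,699 + 2,447,208.6 = 4,625,113.6
volume = 33,540 + 49,570 + 45,060 = 128,170 m³
S = 4,625,113.6 / 128,170 = 36.0858 ‰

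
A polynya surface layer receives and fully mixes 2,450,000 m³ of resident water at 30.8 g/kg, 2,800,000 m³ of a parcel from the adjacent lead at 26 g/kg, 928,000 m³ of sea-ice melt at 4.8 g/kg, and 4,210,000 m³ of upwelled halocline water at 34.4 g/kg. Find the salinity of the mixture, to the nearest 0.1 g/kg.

By conservation of dissolved salt,
salt = 2,450,000×30.8 + 2,800,000×26 + 928,000×4.8 + 4,210,000×34.4 = 75,460,000 + 72,800,000 + 4,454,400 + 144,824,000 = 297,538,400
volume = 2,450,000 + 2,800,000 + 928,000 + 4,210,000 = 10,388,000 m³
S = 297,538,400 / 10,388,000 = 28.643 g/kg

28.6 g/kg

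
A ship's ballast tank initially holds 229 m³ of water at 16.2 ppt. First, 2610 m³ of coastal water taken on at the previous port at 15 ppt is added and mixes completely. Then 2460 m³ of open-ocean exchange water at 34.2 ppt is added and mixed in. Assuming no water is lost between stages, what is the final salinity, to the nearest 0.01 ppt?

23.97 ppt

Total salt / total volume:
Initial salt = 229×16.2 = 3,709.8
After stage 1: salt = 3,709.8 + 2,610×15 = 42,859.8; volume = 2,839 m³; S = 15.097 ppt
After stage 2: salt = 42,859.8 + 2,460×34.2 = 126,991.8; volume = 5,299 m³
S = 126,991.8 / 5,299 = 23.9652 ppt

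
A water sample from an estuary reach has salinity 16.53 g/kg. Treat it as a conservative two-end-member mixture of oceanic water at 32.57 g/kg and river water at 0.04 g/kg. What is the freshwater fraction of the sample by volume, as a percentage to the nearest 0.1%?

49.3%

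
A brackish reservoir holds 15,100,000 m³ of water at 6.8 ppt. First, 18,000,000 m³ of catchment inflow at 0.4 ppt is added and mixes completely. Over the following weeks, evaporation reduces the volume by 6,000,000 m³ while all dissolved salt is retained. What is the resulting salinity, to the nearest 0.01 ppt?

After mixing: salt = 15,100,000×6.8 + 18,000,000×0.4 = 109,880,000; volume = 33,100,000 m³
After evaporation: salt unchanged = 109,880,000; volume = 33,100,000 − 6,000,000 = 27,100,000 m³
S = 109,880,000 / 27,100,000 = 4.0546 ppt

4.05 ppt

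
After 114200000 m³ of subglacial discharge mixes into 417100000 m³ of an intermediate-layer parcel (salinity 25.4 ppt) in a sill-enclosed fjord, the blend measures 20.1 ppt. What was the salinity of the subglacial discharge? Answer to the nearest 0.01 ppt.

0.74 ppt

Salt balance: 417,100,000×25.4 + 114,200,000×S = 531,300,000×20.1
10,594,340,000 + 114,200,000·S = 10,679,130,000
S = (10,679,130,000 − 10,594,340,000) / 114,200,000 = 0.7425 ppt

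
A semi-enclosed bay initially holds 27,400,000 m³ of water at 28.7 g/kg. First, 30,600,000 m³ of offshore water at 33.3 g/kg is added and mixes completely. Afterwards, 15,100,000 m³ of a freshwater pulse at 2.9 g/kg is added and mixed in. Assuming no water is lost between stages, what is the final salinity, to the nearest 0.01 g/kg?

Mass of salt is conserved:
Initial salt = 27,400,000×28.7 = 786,380,000
After stage 1: salt = 786,380,000 + 30,600,000×33.3 = 1,805,360,000; volume = 58,000,000 m³; S = 31.127 g/kg
After stage 2: salt = 1,805,360,000 + 15,100,000×2.9 = 1,849,150,000; volume = 73,100,000 m³
S = 1,849,150,000 / 73,100,000 = 25.2962 g/kg

25.30 g/kg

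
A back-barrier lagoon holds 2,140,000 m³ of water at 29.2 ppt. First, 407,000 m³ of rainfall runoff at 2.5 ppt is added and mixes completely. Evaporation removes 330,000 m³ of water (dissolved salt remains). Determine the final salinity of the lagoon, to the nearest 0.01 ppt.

28.64 ppt

After mixing: salt = 2,140,000×29.2 + 407,000×2.5 = 63,505,500; volume = 2,547,000 m³
After evaporation: salt unchanged = 63,505,500; volume = 2,547,000 − 330,000 = 2,217,000 m³
S = 63,505,500 / 2,217,000 = 28.6448 ppt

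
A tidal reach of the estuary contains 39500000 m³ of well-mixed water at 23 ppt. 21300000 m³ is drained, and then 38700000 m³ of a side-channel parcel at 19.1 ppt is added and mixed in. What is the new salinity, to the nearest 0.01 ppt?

20.35 ppt

Remaining after removal: 18,200,000 m³ at 23 ppt (salt = 418,600,000)
After addition: salt = 418,600,000 + 38,700,000×19.1 = 1,157,770,000; volume = 56,900,000 m³
S = 1,157,770,000 / 56,900,000 = 20.3475 ppt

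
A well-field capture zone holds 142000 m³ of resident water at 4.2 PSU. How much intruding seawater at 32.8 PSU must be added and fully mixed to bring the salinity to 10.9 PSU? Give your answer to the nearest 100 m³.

Salt balance: 142,000×4.2 + V×32.8 = (142,000+V)×10.9
596,400 + 32.8V = 1,547,800 + 10.9V
951,400 = 21.9V
V = 43,442.92 m³

43400 m³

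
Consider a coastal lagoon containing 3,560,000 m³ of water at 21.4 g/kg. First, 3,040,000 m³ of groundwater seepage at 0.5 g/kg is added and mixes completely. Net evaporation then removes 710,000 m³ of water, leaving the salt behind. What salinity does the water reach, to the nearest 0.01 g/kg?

After mixing: salt = 3,560,000×21.4 + 3,040,000×0.5 = 77,704,000; volume = 6,600,000 m³
After evaporation: salt unchanged = 77,704,000; volume = 6,600,000 − 710,000 = 5,890,000 m³
S = 77,704,000 / 5,890,000 = 13.1925 g/kg

13.19 g/kg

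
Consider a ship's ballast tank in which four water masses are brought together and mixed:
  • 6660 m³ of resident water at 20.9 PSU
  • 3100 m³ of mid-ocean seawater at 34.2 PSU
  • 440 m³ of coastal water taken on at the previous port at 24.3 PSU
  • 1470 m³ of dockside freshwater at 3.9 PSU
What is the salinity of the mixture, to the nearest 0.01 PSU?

Weighted by volume,
salt = 6,660×20.9 + 3,100×34.2 + 440×24.3 + 1,470×3.9 = 139,194 + 106,020 + 10,692 + 5,733 = 261,639
volume = 6,660 + 3,100 + 440 + 1,470 = 11,670 m³
S = 261,639 / 11,670 = 22.4198 PSU

22.42 PSU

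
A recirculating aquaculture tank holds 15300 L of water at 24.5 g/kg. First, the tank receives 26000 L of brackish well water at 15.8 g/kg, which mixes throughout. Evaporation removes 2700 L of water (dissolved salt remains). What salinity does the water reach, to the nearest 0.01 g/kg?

20.35 g/kg

After mixing: salt = 15,300×24.5 + 26,000×15.8 = 785,650; volume = 41,300 L
After evaporation: salt unchanged = 785,650; volume = 41,300 − 2,700 = 38,600 L
S = 785,650 / 38,600 = 20.3536 g/kg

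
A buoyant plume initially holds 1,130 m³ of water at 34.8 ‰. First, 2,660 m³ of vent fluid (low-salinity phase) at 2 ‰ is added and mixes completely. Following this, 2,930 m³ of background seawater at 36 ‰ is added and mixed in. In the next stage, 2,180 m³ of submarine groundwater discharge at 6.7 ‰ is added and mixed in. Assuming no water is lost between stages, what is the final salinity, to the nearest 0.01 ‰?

Weighted by volume,
Initial salt = 1,130×34.8 = 39,324
After stage 1: salt = 39,324 + 2,660×2 = 44,644; volume = 3,790 m³; S = 11.779 ‰
After stage 2: salt = 44,644 + 2,930×36 = 150,124; volume = 6,720 m³; S = 22.34 ‰
After stage 3: salt = 150,124 + 2,180×6.7 = 164,730; volume = 8,900 m³
S = 164,730 / 8,900 = 18.509 ‰

18.51 ‰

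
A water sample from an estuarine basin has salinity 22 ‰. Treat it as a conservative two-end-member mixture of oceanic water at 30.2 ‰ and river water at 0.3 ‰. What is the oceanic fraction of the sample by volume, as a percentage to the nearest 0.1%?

72.6%

Let g be the oceanic fraction. Salt balance per unit volume:
g×30.2 + (1−g)×0.3 = 22
g = (22 − 0.3) / (30.2 − 0.3) = 21.7/29.9 = 0.7258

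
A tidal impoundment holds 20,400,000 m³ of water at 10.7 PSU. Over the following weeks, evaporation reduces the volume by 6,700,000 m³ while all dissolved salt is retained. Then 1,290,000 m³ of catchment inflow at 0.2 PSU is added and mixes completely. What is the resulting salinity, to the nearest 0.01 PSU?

14.58 PSU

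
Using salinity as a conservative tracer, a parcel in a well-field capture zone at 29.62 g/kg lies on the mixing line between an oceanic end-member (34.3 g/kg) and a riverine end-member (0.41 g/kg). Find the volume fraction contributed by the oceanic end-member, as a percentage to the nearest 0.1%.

86.2%

Let g be the oceanic fraction. Salt balance per unit volume:
g×34.3 + (1−g)×0.41 = 29.62
g = (29.62 − 0.41) / (34.3 − 0.41) = 29.21/33.89 = 0.8619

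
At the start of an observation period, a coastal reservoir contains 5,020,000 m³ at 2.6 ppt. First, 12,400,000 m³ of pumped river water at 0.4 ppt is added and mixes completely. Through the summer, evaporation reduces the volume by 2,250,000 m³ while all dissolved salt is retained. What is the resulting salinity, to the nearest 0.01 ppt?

1.19 ppt

After mixing: salt = 5,020,000×2.6 + 12,400,000×0.4 = 18,012,000; volume = 17,420,000 m³
After evaporation: salt unchanged = 18,012,000; volume = 17,420,000 − 2,250,000 = 15,170,000 m³
S = 18,012,000 / 15,170,000 = 1.1873 ppt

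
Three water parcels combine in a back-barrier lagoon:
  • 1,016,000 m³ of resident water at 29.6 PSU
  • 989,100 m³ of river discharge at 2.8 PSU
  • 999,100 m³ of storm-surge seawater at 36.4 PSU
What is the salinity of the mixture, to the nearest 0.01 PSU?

23.04 PSU

Weighted by volume,
salt = 1,016,000×29.6 + 989,100×2.8 + 999,100×36.4 = 30,073,600 + 2,769,480 + 36,367,240 = 69,210,320
volume = 1,016,000 + 989,100 + 999,100 = 3,004,200 m³
S = 69,210,320 / 3,004,200 = 23.0379 PSU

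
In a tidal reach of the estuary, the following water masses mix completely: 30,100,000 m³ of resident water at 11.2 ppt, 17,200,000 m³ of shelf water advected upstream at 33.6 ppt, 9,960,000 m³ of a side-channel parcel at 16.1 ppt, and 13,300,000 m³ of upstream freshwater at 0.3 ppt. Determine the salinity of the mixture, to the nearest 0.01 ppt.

Conserving salt mass:
salt = 30,100,000×11.2 + 17,200,000×33.6 + 9,960,000×16.1 + 13,300,000×0.3 = 337,120,000 + 577,920,000 + 160,356,000 + 3,990,000 = 1,079,386,000
volume = 30,100,000 + 17,200,000 + 9,960,000 + 13,300,000 = 70,560,000 m³
S = 1,079,386,000 / 70,560,000 = 15.2974 ppt

15.30 ppt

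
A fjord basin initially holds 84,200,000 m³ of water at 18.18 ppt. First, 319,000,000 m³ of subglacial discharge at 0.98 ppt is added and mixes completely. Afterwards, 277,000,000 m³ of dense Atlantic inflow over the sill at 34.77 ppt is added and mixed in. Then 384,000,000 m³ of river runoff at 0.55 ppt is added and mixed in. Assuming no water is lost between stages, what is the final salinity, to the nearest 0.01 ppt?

Conserving salt mass:
Initial salt = 84,200,000×18.18 = 1,530,756,000
After stage 1: salt = 1,530,756,000 + 319,000,000×0.98 = 1,843,376,000; volume = 403,200,000 m³; S = 4.572 ppt
After stage 2: salt = 1,843,376,000 + 277,000,000×34.77 = 11,474,666,000; volume = 680,200,000 m³; S = 16.87 ppt
After stage 3: salt = 11,474,666,000 + 384,000,000×0.55 = 11,685,866,000; volume = 1,064,200,000 m³
S = 11,685,866,000 / 1,064,200,000 = 10.9809 ppt

10.98 ppt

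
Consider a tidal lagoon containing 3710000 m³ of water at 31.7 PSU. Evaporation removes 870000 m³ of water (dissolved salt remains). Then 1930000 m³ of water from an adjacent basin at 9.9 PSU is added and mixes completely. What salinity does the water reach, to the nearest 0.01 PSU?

28.66 PSU

After evaporation: salt = 3,710,000×31.7 = 117,607,000; volume = 3,710,000 − 870,000 = 2,840,000 m³
After mixing: salt = 117,607,000 + 1,930,000×9.9 = 136,714,000; volume = 2,840,000 + 1,930,000 = 4,770,000 m³
S = 136,714,000 / 4,770,000 = 28.6612 PSU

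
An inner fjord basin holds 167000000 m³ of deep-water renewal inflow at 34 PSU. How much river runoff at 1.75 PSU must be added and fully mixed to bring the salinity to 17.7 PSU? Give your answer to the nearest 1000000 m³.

171000000 m³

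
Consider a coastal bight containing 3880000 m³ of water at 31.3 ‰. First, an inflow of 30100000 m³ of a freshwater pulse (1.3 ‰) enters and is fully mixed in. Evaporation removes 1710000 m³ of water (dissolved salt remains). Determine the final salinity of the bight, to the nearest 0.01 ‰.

4.98 ‰

After mixing: salt = 3,880,000×31.3 + 30,100,000×1.3 = 160,574,000; volume = 33,980,000 m³
After evaporation: salt unchanged = 160,574,000; volume = 33,980,000 − 1,710,000 = 32,270,000 m³
S = 160,574,000 / 32,270,000 = 4.976 ‰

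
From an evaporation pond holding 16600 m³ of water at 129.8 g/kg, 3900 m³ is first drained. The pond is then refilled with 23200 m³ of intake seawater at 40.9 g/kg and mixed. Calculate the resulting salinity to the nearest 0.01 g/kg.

Remaining after removal: 12,700 m³ at 129.8 g/kg (salt = 1,648,460)
After addition: salt = 1,648,460 + 23,200×40.9 = 2,597,340; volume = 35,900 m³
S = 2,597,340 / 35,900 = 72.3493 g/kg

72.35 g/kg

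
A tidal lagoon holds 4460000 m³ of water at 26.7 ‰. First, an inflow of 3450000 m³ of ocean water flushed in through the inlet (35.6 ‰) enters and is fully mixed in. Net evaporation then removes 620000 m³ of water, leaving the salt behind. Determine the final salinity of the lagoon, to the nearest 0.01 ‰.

After mixing: salt = 4,460,000×26.7 + 3,450,000×35.6 = 241,902,000; volume = 7,910,000 m³
After evaporation: salt unchanged = 241,902,000; volume = 7,910,000 − 620,000 = 7,290,000 m³
S = 241,902,000 / 7,290,000 = 33.1827 ‰

33.18 ‰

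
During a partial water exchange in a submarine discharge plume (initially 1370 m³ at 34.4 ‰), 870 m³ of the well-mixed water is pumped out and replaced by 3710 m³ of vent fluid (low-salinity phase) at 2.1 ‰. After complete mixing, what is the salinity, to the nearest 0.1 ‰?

Remaining after removal: 500 m³ at 34.4 ‰ (salt = 17,200)
After addition: salt = 17,200 + 3,710×2.1 = 24,991; volume = 4,210 m³
S = 24,991 / 4,210 = 5.9361 ‰

5.9 ‰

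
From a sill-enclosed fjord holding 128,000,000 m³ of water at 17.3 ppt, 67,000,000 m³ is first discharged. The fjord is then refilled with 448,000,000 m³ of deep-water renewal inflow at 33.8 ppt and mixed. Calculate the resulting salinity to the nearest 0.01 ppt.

31.82 ppt

Remaining after removal: 61,000,000 m³ at 17.3 ppt (salt = 1,055,300,000)
After addition: salt = 1,055,300,000 + 448,000,000×33.8 = 16,197,700,000; volume = 509,000,000 m³
S = 16,197,700,000 / 509,000,000 = 31.8226 ppt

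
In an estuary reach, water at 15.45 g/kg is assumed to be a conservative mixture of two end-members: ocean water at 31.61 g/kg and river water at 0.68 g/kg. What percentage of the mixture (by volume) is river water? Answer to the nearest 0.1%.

Let f be the freshwater fraction. Salt balance per unit volume:
f×0.68 + (1−f)×31.61 = 15.45
f = (31.61 − 15.45) / (31.61 − 0.68) = 16.16/30.93 = 0.5225

52.2%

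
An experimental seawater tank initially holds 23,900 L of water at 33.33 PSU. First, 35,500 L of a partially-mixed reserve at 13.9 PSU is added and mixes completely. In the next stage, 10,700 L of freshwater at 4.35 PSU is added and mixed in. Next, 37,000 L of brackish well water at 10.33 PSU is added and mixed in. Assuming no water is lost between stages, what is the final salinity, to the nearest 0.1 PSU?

Salt balance:
Initial salt = 23,900×33.33 = 796,587
After stage 1: salt = 796,587 + 35,500×13.9 = 1,290,037; volume = 59,400 L; S = 21.718 PSU
After stage 2: salt = 1,290,037 + 10,700×4.35 = 1,336,582; volume = 70,100 L; S = 19.067 PSU
After stage 3: salt = 1,336,582 + 37,000×10.33 = 1,718,792; volume = 107,100 L
S = 1,718,792 / 107,100 = 16.0485 PSU

16.0 PSU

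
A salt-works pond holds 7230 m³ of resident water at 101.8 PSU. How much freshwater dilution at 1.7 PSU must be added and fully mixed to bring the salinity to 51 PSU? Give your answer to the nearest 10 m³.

Salt balance: 7,230×101.8 + V×1.7 = (7,230+V)×51
736,014 + 1.7V = 368,730 + 51V
367,284 = 49.3V
V = 7,449.98 m³

7450 m³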